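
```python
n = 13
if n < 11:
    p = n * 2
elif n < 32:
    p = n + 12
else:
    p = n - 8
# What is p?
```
Trace:
  n=13
  n=13, p=25

Final answer: 25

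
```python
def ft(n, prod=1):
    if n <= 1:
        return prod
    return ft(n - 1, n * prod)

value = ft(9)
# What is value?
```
Call trace:
ft(n=9, prod=1)
  ft(n=8, prod=9)
    ft(n=7, prod=72)
      ft(n=6, prod=504)
        ft(n=5, prod=3024)
          ft(n=4, prod=15120)
            ft(n=3, prod=60480)
              ft(n=2, prod=181440)
                ft(n=1, prod=362880)
                -> return 362880
              -> return 362880
            -> return 362880
          -> return 362880
        -> return 362880
      -> return 362880
    -> return 362880
  -> return 362880
-> return 362880

Final answer: 362880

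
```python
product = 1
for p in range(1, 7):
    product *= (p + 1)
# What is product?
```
Trace:
  product=1
  product=2, p=1
  product=6, p=2
  product=24, p=3
  product=120, p=4
  product=720, p=5
  product=5040, p=6

Final answer: 5040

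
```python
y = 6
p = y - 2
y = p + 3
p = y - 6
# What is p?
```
Trace:
  y=6
  y=6, p=4
  y=7, p=4
  y=7, p=1

Final answer: 1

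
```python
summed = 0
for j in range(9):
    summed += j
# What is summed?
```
Trace:
  summed=0
  summed=0, j=0
  summed=1, j=1
  summed=3, j=2
  summed=6, j=3
  summed=10, j=4
  summed=15, j=5
  summed=21, j=6
  summed=28, j=7
  summed=36, j=8

Final answer: 36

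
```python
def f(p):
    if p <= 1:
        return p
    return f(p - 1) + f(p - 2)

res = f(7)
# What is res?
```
Call trace (a repeated sub-call is expanded the first time; later identical calls just restate its return value):
f(p=7)
  f(p=6)
    f(p=5)
      f(p=4)
        f(p=3)
          f(p=2)
            f(p=1)
            -> return 1
            f(p=0)
            -> return 0
          -> return 1
          f(p=1)
          -> return 1
        -> return 2
        f(p=2) -> return 1  (same call as traced above)
      -> return 3
      f(p=3) -> return 2  (same call as traced above)
    -> return 5
    f(p=4) -> return 3  (same call as traced above)
  -> return 8
  f(p=5) -> return 5  (same call as traced above)
-> return 13

Final answer: 13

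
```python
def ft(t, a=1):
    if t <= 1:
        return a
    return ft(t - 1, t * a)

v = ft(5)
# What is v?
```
Call trace:
ft(t=5, a=1)
  ft(t=4, a=5)
    ft(t=3, a=20)
      ft(t=2, a=60)
        ft(t=1, a=120)
        -> return 120
      -> return 120
    -> return 120
  -> return 120
-> return 120

Final answer: 120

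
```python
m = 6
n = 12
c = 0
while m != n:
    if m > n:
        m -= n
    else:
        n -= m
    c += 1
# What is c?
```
Trace:
  m=6
  m=6, n=12
  m=6, n=12, c=0
  m=6, n=6, c=1

Final answer: 1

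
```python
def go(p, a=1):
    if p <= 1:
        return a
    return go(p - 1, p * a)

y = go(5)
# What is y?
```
Call trace:
go(p=5, a=1)
  go(p=4, a=5)
    go(p=3, a=20)
      go(p=2, a=60)
        go(p=1, a=120)
        -> return 120
      -> return 120
    -> return 120
  -> return 120
-> return 120

Final answer: 120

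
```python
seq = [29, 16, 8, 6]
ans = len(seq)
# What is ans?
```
Trace:
  seq=[29, 16, 8, 6]
  seq=[29, 16, 8, 6], ans=4

Final answer: 4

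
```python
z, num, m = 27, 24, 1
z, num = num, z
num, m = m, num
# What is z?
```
Trace:
  z=27, num=24, m=1
  z=24, num=27, m=1
  z=24, num=1, m=27

Final answer: 24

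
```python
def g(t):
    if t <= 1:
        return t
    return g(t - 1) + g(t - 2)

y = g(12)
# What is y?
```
Call trace (a repeated sub-call is expanded the first time; later identical calls just restate its return value):
g(t=12)
  g(t=11)
    g(t=10)
      g(t=9)
        g(t=8)
          g(t=7)
            g(t=6)
              g(t=5)
                g(t=4)
                  g(t=3)
                    g(t=2)
                      g(t=1)
                      -> return 1
                      g(t=0)
                      -> return 0
                    -> return 1
                    g(t=1)
                    -> return 1
                  -> return 2
                  g(t=2) -> return 1  (same call as traced above)
                -> return 3
                g(t=3) -> return 2  (same call as traced above)
              -> return 5
              g(t=4) -> return 3  (same call as traced above)
            -> return 8
            g(t=5) -> return 5  (same call as traced above)
          -> return 13
          g(t=6) -> return 8  (same call as traced above)
        -> return 21
        g(t=7) -> return 13  (same call as traced above)
      -> return 34
      g(t=8) -> return 21  (same call as traced above)
    -> return 55
    g(t=9) -> return 34  (same call as traced above)
  -> return 89
  g(t=10) -> return 55  (same call as traced above)
-> return 144

Final answer: 144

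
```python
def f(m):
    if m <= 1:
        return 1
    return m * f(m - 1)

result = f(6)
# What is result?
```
Call trace:
f(m=6)
  f(m=5)
    f(m=4)
      f(m=3)
        f(m=2)
          f(m=1)
          -> return 1
        -> return 2
      -> return 6
    -> return 24
  -> return 120
-> return 720

Final answer: 720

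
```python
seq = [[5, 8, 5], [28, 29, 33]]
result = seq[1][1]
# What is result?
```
Trace:
  seq=[[5, 8, 5], [28, 29, 33]]
  seq=[[5, 8, 5], [28, 29, 33]], result=29

Final answer: 29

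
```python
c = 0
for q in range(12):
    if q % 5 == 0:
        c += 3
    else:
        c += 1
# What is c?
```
Trace:
  c=0
  c=3, q=0
  c=4, q=1
  c=5, q=2
  c=6, q=3
  c=7, q=4
  c=10, q=5
  c=11, q=6
  c=12, q=7
  c=13, q=8
  c=14, q=9
  c=17, q=10
  c=18, q=11

Final answer: 18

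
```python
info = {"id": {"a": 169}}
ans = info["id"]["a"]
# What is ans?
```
Trace:
  info={'id': {'a': 169}}
  info={'id': {'a': 169}}, ans=169

Final answer: 169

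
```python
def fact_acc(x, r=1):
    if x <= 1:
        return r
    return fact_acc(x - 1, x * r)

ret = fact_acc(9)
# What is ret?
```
Call trace:
fact_acc(x=9, r=1)
  fact_acc(x=8, r=9)
    fact_acc(x=7, r=72)
      fact_acc(x=6, r=504)
        fact_acc(x=5, r=3024)
          fact_acc(x=4, r=15120)
            fact_acc(x=3, r=60480)
              fact_acc(x=2, r=181440)
                fact_acc(x=1, r=362880)
                -> return 362880
              -> return 362880
            -> return 362880
          -> return 362880
        -> return 362880
      -> return 362880
    -> return 362880
  -> return 362880
-> return 362880

Final answer: 362880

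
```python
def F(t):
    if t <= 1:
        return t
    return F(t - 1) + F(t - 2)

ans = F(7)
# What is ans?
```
Call trace (a repeated sub-call is expanded the first time; later identical calls just restate its return value):
F(t=7)
  F(t=6)
    F(t=5)
      F(t=4)
        F(t=3)
          F(t=2)
            F(t=1)
            -> return 1
            F(t=0)
            -> return 0
          -> return 1
          F(t=1)
          -> return 1
        -> return 2
        F(t=2) -> return 1  (same call as traced above)
      -> return 3
      F(t=3) -> return 2  (same call as traced above)
    -> return 5
    F(t=4) -> return 3  (same call as traced above)
  -> return 8
  F(t=5) -> return 5  (same call as traced above)
-> return 13

Final answer: 13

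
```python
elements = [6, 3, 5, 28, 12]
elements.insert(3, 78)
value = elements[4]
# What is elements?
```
Trace:
  elements=[6, 3, 5, 28, 12]
  elements=[6, 3, 5, 78, 28, 12]
  elements=[6, 3, 5, 78, 28, 12], value=28

Final answer: [6, 3, 5, 78, 28, 12]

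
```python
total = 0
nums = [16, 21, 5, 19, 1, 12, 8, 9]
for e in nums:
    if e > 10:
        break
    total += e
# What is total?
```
Trace:
  total=0
  total=0, e=16

Final answer: 0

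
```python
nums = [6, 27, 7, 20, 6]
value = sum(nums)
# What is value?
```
Trace:
  nums=[6, 27, 7, 20, 6]
  nums=[6, 27, 7, 20, 6], value=66

Final answer: 66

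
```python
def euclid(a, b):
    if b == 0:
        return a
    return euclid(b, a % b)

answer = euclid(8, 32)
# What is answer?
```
Call trace:
euclid(a=8, b=32)
  euclid(a=32, b=8)
    euclid(a=8, b=0)
    -> return 8
  -> return 8
-> return 8

Final answer: 8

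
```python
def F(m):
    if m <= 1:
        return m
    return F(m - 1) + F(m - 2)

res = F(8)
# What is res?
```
Call trace (a repeated sub-call is expanded the first time; later identical calls just restate its return value):
F(m=8)
  F(m=7)
    F(m=6)
      F(m=5)
        F(m=4)
          F(m=3)
            F(m=2)
              F(m=1)
              -> return 1
              F(m=0)
              -> return 0
            -> return 1
            F(m=1)
            -> return 1
          -> return 2
          F(m=2) -> return 1  (same call as traced above)
        -> return 3
        F(m=3) -> return 2  (same call as traced above)
      -> return 5
      F(m=4) -> return 3  (same call as traced above)
    -> return 8
    F(m=5) -> return 5  (same call as traced above)
  -> return 13
  F(m=6) -> return 8  (same call as traced above)
-> return 21

Final answer: 21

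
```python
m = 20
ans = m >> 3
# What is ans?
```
Trace:
  m=20
  m=20, ans=2

Final answer: 2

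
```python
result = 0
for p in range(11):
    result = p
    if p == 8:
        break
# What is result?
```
Trace:
  result=0
  result=0, p=0
  result=1, p=1
  result=2, p=2
  result=3, p=3
  result=4, p=4
  result=5, p=5
  result=6, p=6
  result=7, p=7
  result=8, p=8

Final answer: 8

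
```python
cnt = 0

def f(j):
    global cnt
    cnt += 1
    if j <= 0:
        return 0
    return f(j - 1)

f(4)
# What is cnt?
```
Call trace:
f(j=4)
  f(j=3)
    f(j=2)
      f(j=1)
        f(j=0)
        -> return 0
      -> return 0
    -> return 0
  -> return 0
-> return 0

cnt is incremented once per call. f is entered once for each j = 4, 3, 2, 1, 0 (the j <= 0 call returns without recursing), i.e. 4 + 1 calls.
cnt = 5

Final answer: 5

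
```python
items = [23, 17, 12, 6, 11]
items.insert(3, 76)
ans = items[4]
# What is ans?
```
Trace:
  items=[23, 17, 12, 6, 11]
  items=[23, 17, 12, 76, 6, 11]
  items=[23, 17, 12, 76, 6, 11], ans=6

Final answer: 6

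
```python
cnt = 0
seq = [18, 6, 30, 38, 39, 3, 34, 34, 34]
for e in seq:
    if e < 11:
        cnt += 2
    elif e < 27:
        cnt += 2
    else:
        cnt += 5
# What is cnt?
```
Trace:
  cnt=0
  cnt=2, e=18
  cnt=4, e=6
  cnt=9, e=30
  cnt=14, e=38
  cnt=19, e=39
  cnt=21, e=3
  cnt=26, e=34
  cnt=31, e=34
  cnt=36, e=34

Final answer: 36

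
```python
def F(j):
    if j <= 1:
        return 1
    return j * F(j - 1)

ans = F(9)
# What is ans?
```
Call trace:
F(j=9)
  F(j=8)
    F(j=7)
      F(j=6)
        F(j=5)
          F(j=4)
            F(j=3)
              F(j=2)
                F(j=1)
                -> return 1
              -> return 2
            -> return 6
          -> return 24
        -> return 120
      -> return 720
    -> return 5040
  -> return 40320
-> return 362880

Final answer: 362880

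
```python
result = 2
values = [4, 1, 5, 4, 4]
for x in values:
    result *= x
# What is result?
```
Trace:
  result=2
  result=8, x=4
  result=8, x=1
  result=40, x=5
  result=160, x=4
  result=640, x=4

Final answer: 640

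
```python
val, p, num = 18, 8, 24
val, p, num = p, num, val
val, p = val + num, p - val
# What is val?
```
Trace:
  val=18, p=8, num=24
  val=8, p=24, num=18
  val=26, p=16, num=18

Final answer: 26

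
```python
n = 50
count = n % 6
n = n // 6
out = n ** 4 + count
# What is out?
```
Trace:
  n=50
  n=50, count=2
  n=8, count=2
  n=8, count=2, out=4098

Final answer: 4098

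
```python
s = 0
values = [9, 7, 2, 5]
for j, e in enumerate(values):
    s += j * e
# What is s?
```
Trace:
  s=0
  s=0, j=0, e=9
  s=7, j=1, e=7
  s=11, j=2, e=2
  s=26, j=3, e=5

Final answer: 26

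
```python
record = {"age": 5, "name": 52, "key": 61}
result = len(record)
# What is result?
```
Trace:
  record={'age': 5, 'name': 52, 'key': 61}
  record={'age': 5, 'name': 52, 'key': 61}, result=3

Final answer: 3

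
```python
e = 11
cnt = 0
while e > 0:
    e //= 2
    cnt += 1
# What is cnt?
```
Trace:
  e=11
  e=11, cnt=0
  e=5, cnt=1
  e=2, cnt=2
  e=1, cnt=3
  e=0, cnt=4

Final answer: 4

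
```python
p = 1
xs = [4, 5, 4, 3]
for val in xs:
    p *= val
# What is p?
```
Trace:
  p=1
  p=4, val=4
  p=20, val=5
  p=80, val=4
  p=240, val=3

Final answer: 240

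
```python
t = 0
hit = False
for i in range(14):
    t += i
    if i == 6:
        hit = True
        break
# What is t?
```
Trace:
  t=0
  t=0, hit=False
  t=0, hit=False, i=0
  t=1, hit=False, i=1
  t=3, hit=False, i=2
  t=6, hit=False, i=3
  t=10, hit=False, i=4
  t=15, hit=False, i=5
  t=21, hit=True, i=6

Final answer: 21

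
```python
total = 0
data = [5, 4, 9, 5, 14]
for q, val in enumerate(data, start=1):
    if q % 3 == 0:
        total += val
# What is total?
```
Trace:
  total=0
  total=0, q=1, val=5
  total=0, q=2, val=4
  total=9, q=3, val=9
  total=9, q=4, val=5
  total=9, q=5, val=14

Final answer: 9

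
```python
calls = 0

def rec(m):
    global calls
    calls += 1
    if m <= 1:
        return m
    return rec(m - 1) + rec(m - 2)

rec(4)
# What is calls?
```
Call trace (a repeated sub-call is expanded the first time; later identical calls just restate its return value):
rec(m=4)
  rec(m=3)
    rec(m=2)
      rec(m=1)
      -> return 1
      rec(m=0)
      -> return 0
    -> return 1
    rec(m=1)
    -> return 1
  -> return 2
  rec(m=2) -> return 1  (same call as traced above)
-> return 3

calls is incremented once per call, so count the calls in each subtree. Let C(m) = number of calls made by rec(m).
C(0) = C(1) = 1 (base case, no recursion); C(m) = 1 + C(m - 1) + C(m - 2) otherwise.
C(2) = 1 + C(1) + C(0) = 1 + 1 + 1 = 3
C(3) = 1 + C(2) + C(1) = 1 + 3 + 1 = 5
C(4) = 1 + C(3) + C(2) = 1 + 5 + 3 = 9
calls = C(4) = 9

Final answer: 9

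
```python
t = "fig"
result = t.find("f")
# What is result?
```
Trace:
  t='fig'
  t='fig', result=0

Final answer: 0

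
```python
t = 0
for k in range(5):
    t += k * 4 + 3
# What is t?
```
Trace:
  t=0
  t=3, k=0
  t=10, k=1
  t=21, k=2
  t=36, k=3
  t=55, k=4

Final answer: 55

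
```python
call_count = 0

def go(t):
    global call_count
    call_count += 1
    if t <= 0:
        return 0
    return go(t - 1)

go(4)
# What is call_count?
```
Call trace:
go(t=4)
  go(t=3)
    go(t=2)
      go(t=1)
        go(t=0)
        -> return 0
      -> return 0
    -> return 0
  -> return 0
-> return 0

call_count is incremented once per call. go is entered once for each t = 4, 3, 2, 1, 0 (the t <= 0 call returns without recursing), i.e. 4 + 1 calls.
call_count = 5

Final answer: 5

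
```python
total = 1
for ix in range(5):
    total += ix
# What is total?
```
Trace:
  total=1
  total=1, ix=0
  total=2, ix=1
  total=4, ix=2
  total=7, ix=3
  total=11, ix=4

Final answer: 11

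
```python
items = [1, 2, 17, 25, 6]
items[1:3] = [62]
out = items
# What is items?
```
Trace:
  items=[1, 2, 17, 25, 6]
  items=[1, 62, 25, 6]
  items=[1, 62, 25, 6], out=[1, 62, 25, 6]

Final answer: [1, 62, 25, 6]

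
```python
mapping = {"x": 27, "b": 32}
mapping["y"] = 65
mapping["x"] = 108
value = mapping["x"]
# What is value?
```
Trace:
  mapping={'x': 27, 'b': 32}
  mapping={'x': 27, 'b': 32, 'y': 65}
  mapping={'x': 108, 'b': 32, 'y': 65}
  mapping={'x': 108, 'b': 32, 'y': 65}, value=108

Final answer: 108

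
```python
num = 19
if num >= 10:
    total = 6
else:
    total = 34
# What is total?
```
Trace:
  num=19
  num=19, total=6

Final answer: 6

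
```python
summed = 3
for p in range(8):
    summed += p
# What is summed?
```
Trace:
  summed=3
  summed=3, p=0
  summed=4, p=1
  summed=6, p=2
  summed=9, p=3
  summed=13, p=4
  summed=18, p=5
  summed=24, p=6
  summed=31, p=7

Final answer: 31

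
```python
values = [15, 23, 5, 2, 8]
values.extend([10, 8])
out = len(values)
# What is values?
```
Trace:
  values=[15, 23, 5, 2, 8]
  values=[15, 23, 5, 2, 8, 10, 8]
  values=[15, 23, 5, 2, 8, 10, 8], out=7

Final answer: [15, 23, 5, 2, 8, 10, 8]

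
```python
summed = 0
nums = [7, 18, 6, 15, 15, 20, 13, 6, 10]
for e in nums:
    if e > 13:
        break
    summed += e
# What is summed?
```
Trace:
  summed=0
  summed=7, e=7
  summed=7, e=18

Final answer: 7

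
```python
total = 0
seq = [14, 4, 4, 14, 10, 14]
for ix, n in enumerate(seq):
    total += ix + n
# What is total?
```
Trace:
  total=0
  total=14, ix=0, n=14
  total=19, ix=1, n=4
  total=25, ix=2, n=4
  total=42, ix=3, n=14
  total=56, ix=4, n=10
  total=75, ix=5, n=14

Final answer: 75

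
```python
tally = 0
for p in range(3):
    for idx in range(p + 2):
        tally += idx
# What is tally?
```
Trace:
  tally=0
  tally=0, p=0, idx=0
  tally=1, p=0, idx=1
  tally=1, p=1, idx=0
  tally=2, p=1, idx=1
  tally=4, p=1, idx=2
  tally=4, p=2, idx=0
  tally=5, p=2, idx=1
  tally=7, p=2, idx=2
  tally=10, p=2, idx=3

Final answer: 10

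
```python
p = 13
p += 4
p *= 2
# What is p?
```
Trace:
  p=13
  p=17
  p=34

Final answer: 34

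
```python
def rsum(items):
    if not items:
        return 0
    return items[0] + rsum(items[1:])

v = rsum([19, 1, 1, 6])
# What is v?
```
Call trace:
rsum(items=[19, 1, 1, 6])
  rsum(items=[1, 1, 6])
    rsum(items=[1, 6])
      rsum(items=[6])
        rsum(items=[])
        -> return 0
      -> return 6
    -> return 7
  -> return 8
-> return 27

Final answer: 27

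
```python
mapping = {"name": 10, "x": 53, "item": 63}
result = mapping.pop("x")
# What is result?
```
Trace:
  mapping={'name': 10, 'x': 53, 'item': 63}
  mapping={'name': 10, 'item': 63}, result=53

Final answer: 53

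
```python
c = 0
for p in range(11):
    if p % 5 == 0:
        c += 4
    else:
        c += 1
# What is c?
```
Trace:
  c=0
  c=4, p=0
  c=5, p=1
  c=6, p=2
  c=7, p=3
  c=8, p=4
  c=12, p=5
  c=13, p=6
  c=14, p=7
  c=15, p=8
  c=16, p=9
  c=20, p=10

Final answer: 20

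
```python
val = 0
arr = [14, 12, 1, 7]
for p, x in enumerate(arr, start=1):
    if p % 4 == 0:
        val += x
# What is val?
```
Trace:
  val=0
  val=0, p=1, x=14
  val=0, p=2, x=12
  val=0, p=3, x=1
  val=7, p=4, x=7

Final answer: 7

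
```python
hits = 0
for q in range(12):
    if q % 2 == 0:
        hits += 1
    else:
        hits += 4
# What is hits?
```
Trace:
  hits=0
  hits=1, q=0
  hits=5, q=1
  hits=6, q=2
  hits=10, q=3
  hits=11, q=4
  hits=15, q=5
  hits=16, q=6
  hits=20, q=7
  hits=21, q=8
  hits=25, q=9
  hits=26, q=10
  hits=30, q=11

Final answer: 30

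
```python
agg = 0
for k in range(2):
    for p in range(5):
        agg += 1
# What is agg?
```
Trace:
  agg=0
  agg=1, k=0, p=0
  agg=2, k=0, p=1
  agg=3, k=0, p=2
  agg=4, k=0, p=3
  agg=5, k=0, p=4
  agg=6, k=1, p=0
  agg=7, k=1, p=1
  agg=8, k=1, p=2
  agg=9, k=1, p=3
  agg=10, k=1, p=4

Final answer: 10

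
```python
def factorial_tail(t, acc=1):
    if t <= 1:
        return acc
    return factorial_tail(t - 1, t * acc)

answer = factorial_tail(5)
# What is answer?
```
Call trace:
factorial_tail(t=5, acc=1)
  factorial_tail(t=4, acc=5)
    factorial_tail(t=3, acc=20)
      factorial_tail(t=2, acc=60)
        factorial_tail(t=1, acc=120)
        -> return 120
      -> return 120
    -> return 120
  -> return 120
-> return 120

Final answer: 120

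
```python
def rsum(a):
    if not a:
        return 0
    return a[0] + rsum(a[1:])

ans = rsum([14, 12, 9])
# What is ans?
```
Call trace:
rsum(a=[14, 12, 9])
  rsum(a=[12, 9])
    rsum(a=[9])
      rsum(a=[])
      -> return 0
    -> return 9
  -> return 21
-> return 35

Final answer: 35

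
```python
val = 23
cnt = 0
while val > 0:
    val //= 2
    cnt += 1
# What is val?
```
Trace:
  val=23
  val=23, cnt=0
  val=11, cnt=1
  val=5, cnt=2
  val=2, cnt=3
  val=1, cnt=4
  val=0, cnt=5

Final answer: 0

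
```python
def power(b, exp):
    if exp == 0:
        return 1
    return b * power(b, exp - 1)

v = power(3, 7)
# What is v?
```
Call trace:
power(b=3, exp=7)
  power(b=3, exp=6)
    power(b=3, exp=5)
      power(b=3, exp=4)
        power(b=3, exp=3)
          power(b=3, exp=2)
            power(b=3, exp=1)
              power(b=3, exp=0)
              -> return 1
            -> return 3
          -> return 9
        -> return 27
      -> return 81
    -> return 243
  -> return 729
-> return 2187

Final answer: 2187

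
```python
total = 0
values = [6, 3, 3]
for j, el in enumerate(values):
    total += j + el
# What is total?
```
Trace:
  total=0
  total=6, j=0, el=6
  total=10, j=1, el=3
  total=15, j=2, el=3

Final answer: 15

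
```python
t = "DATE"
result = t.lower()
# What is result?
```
Trace:
  t='DATE'
  t='DATE', result='date'

Final answer: 'date'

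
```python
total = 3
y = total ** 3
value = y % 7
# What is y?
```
Trace:
  total=3
  total=3, y=27
  total=3, y=27, value=6

Final answer: 27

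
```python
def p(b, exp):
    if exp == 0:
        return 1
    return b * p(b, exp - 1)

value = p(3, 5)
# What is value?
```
Call trace:
p(b=3, exp=5)
  p(b=3, exp=4)
    p(b=3, exp=3)
      p(b=3, exp=2)
        p(b=3, exp=1)
          p(b=3, exp=0)
          -> return 1
        -> return 3
      -> return 9
    -> return 27
  -> return 81
-> return 243

Final answer: 243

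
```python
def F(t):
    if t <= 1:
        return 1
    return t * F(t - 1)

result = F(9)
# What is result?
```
Call trace:
F(t=9)
  F(t=8)
    F(t=7)
      F(t=6)
        F(t=5)
          F(t=4)
            F(t=3)
              F(t=2)
                F(t=1)
                -> return 1
              -> return 2
            -> return 6
          -> return 24
        -> return 120
      -> return 720
    -> return 5040
  -> return 40320
-> return 362880

Final answer: 362880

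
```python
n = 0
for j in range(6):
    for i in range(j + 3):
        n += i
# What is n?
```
Trace:
  n=0
  n=0, j=0, i=0
  n=1, j=0, i=1
  n=3, j=0, i=2
  n=3, j=1, i=0
  n=4, j=1, i=1
  n=6, j=1, i=2
  n=9, j=1, i=3
  n=9, j=2, i=0
  n=10, j=2, i=1
  n=12, j=2, i=2
  n=15, j=2, i=3
  n=19, j=2, i=4
  n=19, j=3, i=0
  n=20, j=3, i=1
  n=22, j=3, i=2
  n=25, j=3, i=3
  n=29, j=3, i=4
  n=34, j=3, i=5
  n=34, j=4, i=0
  n=35, j=4, i=1
  n=37, j=4, i=2
  n=40, j=4, i=3
  n=44, j=4, i=4
  n=49, j=4, i=5
  n=55, j=4, i=6
  n=55, j=5, i=0
  n=56, j=5, i=1
  n=58, j=5, i=2
  n=61, j=5, i=3
  n=65, j=5, i=4
  n=70, j=5, i=5
  n=76, j=5, i=6
  n=83, j=5, i=7

Final answer: 83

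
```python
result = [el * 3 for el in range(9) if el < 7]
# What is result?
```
Trace:
  el=0
  el=1
  el=2
  el=3
  el=4
  el=5
  el=6
  el=7
  el=8
  result=[0, 3, 6, 9, 12, 15, 18]

Final answer: [0, 3, 6, 9, 12, 15, 18]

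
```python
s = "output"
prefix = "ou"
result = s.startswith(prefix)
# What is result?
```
Trace:
  s='output'
  s='output', prefix='ou'
  s='output', prefix='ou', result=True

Final answer: True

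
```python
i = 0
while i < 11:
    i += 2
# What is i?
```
Trace:
  i=0
  i=2
  i=4
  i=6
  i=8
  i=10
  i=12

Final answer: 12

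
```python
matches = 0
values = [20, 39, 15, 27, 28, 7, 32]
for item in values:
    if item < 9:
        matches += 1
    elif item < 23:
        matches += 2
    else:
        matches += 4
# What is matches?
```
Trace:
  matches=0
  matches=2, item=20
  matches=6, item=39
  matches=8, item=15
  matches=12, item=27
  matches=16, item=28
  matches=17, item=7
  matches=21, item=32

Final answer: 21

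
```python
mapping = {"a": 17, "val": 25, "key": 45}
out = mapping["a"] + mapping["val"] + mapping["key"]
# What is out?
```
Trace:
  mapping={'a': 17, 'val': 25, 'key': 45}
  mapping={'a': 17, 'val': 25, 'key': 45}, out=87

Final answer: 87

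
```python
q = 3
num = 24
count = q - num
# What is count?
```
Trace:
  q=3
  q=3, num=24
  q=3, num=24, count=-21

Final answer: -21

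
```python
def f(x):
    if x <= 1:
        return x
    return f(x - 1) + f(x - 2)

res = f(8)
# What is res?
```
Call trace (a repeated sub-call is expanded the first time; later identical calls just restate its return value):
f(x=8)
  f(x=7)
    f(x=6)
      f(x=5)
        f(x=4)
          f(x=3)
            f(x=2)
              f(x=1)
              -> return 1
              f(x=0)
              -> return 0
            -> return 1
            f(x=1)
            -> return 1
          -> return 2
          f(x=2) -> return 1  (same call as traced above)
        -> return 3
        f(x=3) -> return 2  (same call as traced above)
      -> return 5
      f(x=4) -> return 3  (same call as traced above)
    -> return 8
    f(x=5) -> return 5  (same call as traced above)
  -> return 13
  f(x=6) -> return 8  (same call as traced above)
-> return 21

Final answer: 21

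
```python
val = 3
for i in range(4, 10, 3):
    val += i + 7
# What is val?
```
Trace:
  val=3
  val=14, i=4
  val=28, i=7

Final answer: 28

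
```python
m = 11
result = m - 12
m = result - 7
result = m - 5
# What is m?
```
Trace:
  m=11
  m=11, result=-1
  m=-8, result=-1
  m=-8, result=-13

Final answer: -8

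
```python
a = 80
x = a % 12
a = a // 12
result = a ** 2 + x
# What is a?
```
Trace:
  a=80
  a=80, x=8
  a=6, x=8
  a=6, x=8, result=44

Final answer: 6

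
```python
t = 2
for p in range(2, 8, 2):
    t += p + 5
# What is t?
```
Trace:
  t=2
  t=9, p=2
  t=18, p=4
  t=29, p=6

Final answer: 29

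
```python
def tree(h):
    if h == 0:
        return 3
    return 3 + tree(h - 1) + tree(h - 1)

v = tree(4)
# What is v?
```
Call trace (a repeated sub-call is expanded the first time; later identical calls just restate its return value):
tree(h=4)
  tree(h=3)
    tree(h=2)
      tree(h=1)
        tree(h=0)
        -> return 3
        tree(h=0)
        -> return 3
      -> return 9
      tree(h=1) -> return 9  (same call as traced above)
    -> return 21
    tree(h=2) -> return 21  (same call as traced above)
  -> return 45
  tree(h=3) -> return 45  (same call as traced above)
-> return 93

Final answer: 93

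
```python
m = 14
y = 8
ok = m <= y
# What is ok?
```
Trace:
  m=14
  m=14, y=8
  m=14, y=8, ok=False

Final answer: False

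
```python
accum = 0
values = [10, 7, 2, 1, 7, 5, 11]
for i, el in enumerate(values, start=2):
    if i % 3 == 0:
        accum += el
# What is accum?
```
Trace:
  accum=0
  accum=0, i=2, el=10
  accum=7, i=3, el=7
  accum=7, i=4, el=2
  accum=7, i=5, el=1
  accum=14, i=6, el=7
  accum=14, i=7, el=5
  accum=14, i=8, el=11

Final answer: 14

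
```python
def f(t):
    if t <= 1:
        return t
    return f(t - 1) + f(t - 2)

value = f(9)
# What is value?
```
Call trace (a repeated sub-call is expanded the first time; later identical calls just restate its return value):
f(t=9)
  f(t=8)
    f(t=7)
      f(t=6)
        f(t=5)
          f(t=4)
            f(t=3)
              f(t=2)
                f(t=1)
                -> return 1
                f(t=0)
                -> return 0
              -> return 1
              f(t=1)
              -> return 1
            -> return 2
            f(t=2) -> return 1  (same call as traced above)
          -> return 3
          f(t=3) -> return 2  (same call as traced above)
        -> return 5
        f(t=4) -> return 3  (same call as traced above)
      -> return 8
      f(t=5) -> return 5  (same call as traced above)
    -> return 13
    f(t=6) -> return 8  (same call as traced above)
  -> return 21
  f(t=7) -> return 13  (same call as traced above)
-> return 34

Final answer: 34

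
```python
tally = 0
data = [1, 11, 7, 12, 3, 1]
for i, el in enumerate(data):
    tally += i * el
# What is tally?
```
Trace:
  tally=0
  tally=0, i=0, el=1
  tally=11, i=1, el=11
  tally=25, i=2, el=7
  tally=61, i=3, el=12
  tally=73, i=4, el=3
  tally=78, i=5, el=1

Final answer: 78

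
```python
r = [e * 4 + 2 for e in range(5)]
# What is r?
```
Trace:
  e=0
  e=1
  e=2
  e=3
  e=4
  r=[2, 6, 10, 14, 18]

Final answer: [2, 6, 10, 14, 18]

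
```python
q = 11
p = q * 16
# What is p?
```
Trace:
  q=11
  q=11, p=176

Final answer: 176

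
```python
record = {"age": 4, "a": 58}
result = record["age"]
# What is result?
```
Trace:
  record={'age': 4, 'a': 58}
  record={'age': 4, 'a': 58}, result=4

Final answer: 4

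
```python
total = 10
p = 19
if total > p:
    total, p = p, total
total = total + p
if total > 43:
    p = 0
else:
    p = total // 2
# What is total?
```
Trace:
  total=10
  total=10, p=19
  total=10, p=19
  total=29, p=19
  total=29, p=14

Final answer: 29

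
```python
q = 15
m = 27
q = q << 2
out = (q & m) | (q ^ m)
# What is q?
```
Trace:
  q=15
  q=15, m=27
  q=60, m=27
  q=60, m=27, out=63

Final answer: 60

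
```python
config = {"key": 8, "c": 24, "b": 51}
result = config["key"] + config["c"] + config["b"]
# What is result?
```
Trace:
  config={'key': 8, 'c': 24, 'b': 51}
  config={'key': 8, 'c': 24, 'b': 51}, result=83

Final answer: 83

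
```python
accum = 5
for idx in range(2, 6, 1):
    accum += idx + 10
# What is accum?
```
Trace:
  accum=5
  accum=17, idx=2
  accum=30, idx=3
  accum=44, idx=4
  accum=59, idx=5

Final answer: 59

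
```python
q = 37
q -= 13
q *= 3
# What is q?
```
Trace:
  q=37
  q=24
  q=72

Final answer: 72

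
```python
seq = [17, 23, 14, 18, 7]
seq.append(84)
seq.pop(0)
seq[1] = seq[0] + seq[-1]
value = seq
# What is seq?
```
Trace:
  seq=[17, 23, 14, 18, 7]
  seq=[17, 23, 14, 18, 7, 84]
  seq=[23, 14, 18, 7, 84]
  seq=[23, 107, 18, 7, 84]
  seq=[23, 107, 18, 7, 84], value=[23, 107, 18, 7, 84]

Final answer: [23, 107, 18, 7, 84]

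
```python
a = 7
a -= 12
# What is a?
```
Trace:
  a=7
  a=-5

Final answer: -5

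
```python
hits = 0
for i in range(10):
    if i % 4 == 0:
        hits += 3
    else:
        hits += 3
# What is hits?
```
Trace:
  hits=0
  hits=3, i=0
  hits=6, i=1
  hits=9, i=2
  hits=12, i=3
  hits=15, i=4
  hits=18, i=5
  hits=21, i=6
  hits=24, i=7
  hits=27, i=8
  hits=30, i=9

Final answer: 30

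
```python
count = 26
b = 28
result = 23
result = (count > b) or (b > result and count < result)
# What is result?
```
Trace:
  count=26
  count=26, b=28
  count=26, b=28, result=23
  count=26, b=28, result=False

Final answer: False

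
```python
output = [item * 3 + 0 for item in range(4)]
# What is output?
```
Trace:
  item=0
  item=1
  item=2
  item=3
  output=[0, 3, 6, 9]

Final answer: [0, 3, 6, 9]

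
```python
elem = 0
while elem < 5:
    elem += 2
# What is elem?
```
Trace:
  elem=0
  elem=2
  elem=4
  elem=6

Final answer: 6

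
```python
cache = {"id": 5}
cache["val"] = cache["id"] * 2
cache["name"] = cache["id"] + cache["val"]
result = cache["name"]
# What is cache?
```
Trace:
  cache={'id': 5}
  cache={'id': 5, 'val': 10}
  cache={'id': 5, 'val': 10, 'name': 15}
  cache={'id': 5, 'val': 10, 'name': 15}, result=15

Final answer: {'id': 5, 'val': 10, 'name': 15}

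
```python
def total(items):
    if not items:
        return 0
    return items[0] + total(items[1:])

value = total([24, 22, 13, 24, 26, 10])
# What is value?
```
Call trace:
total(items=[24, 22, 13, 24, 26, 10])
  total(items=[22, 13, 24, 26, 10])
    total(items=[13, 24, 26, 10])
      total(items=[24, 26, 10])
        total(items=[26, 10])
          total(items=[10])
            total(items=[])
            -> return 0
          -> return 10
        -> return 36
      -> return 60
    -> return 73
  -> return 95
-> return 119

Final answer: 119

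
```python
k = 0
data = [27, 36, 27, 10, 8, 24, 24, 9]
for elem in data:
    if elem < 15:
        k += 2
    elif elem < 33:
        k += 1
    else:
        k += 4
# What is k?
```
Trace:
  k=0
  k=1, elem=27
  k=5, elem=36
  k=6, elem=27
  k=8, elem=10
  k=10, elem=8
  k=11, elem=24
  k=12, elem=24
  k=14, elem=9

Final answer: 14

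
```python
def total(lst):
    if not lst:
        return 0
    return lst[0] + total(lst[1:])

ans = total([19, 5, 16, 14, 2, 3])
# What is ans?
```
Call trace:
total(lst=[19, 5, 16, 14, 2, 3])
  total(lst=[5, 16, 14, 2, 3])
    total(lst=[16, 14, 2, 3])
      total(lst=[14, 2, 3])
        total(lst=[2, 3])
          total(lst=[3])
            total(lst=[])
            -> return 0
          -> return 3
        -> return 5
      -> return 19
    -> return 35
  -> return 40
-> return 59

Final answer: 59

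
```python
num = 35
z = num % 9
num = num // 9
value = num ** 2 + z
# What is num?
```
Trace:
  num=35
  num=35, z=8
  num=3, z=8
  num=3, z=8, value=17

Final answer: 3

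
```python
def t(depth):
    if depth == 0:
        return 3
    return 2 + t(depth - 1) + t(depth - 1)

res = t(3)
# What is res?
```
Call trace (a repeated sub-call is expanded the first time; later identical calls just restate its return value):
t(depth=3)
  t(depth=2)
    t(depth=1)
      t(depth=0)
      -> return 3
      t(depth=0)
      -> return 3
    -> return 8
    t(depth=1) -> return 8  (same call as traced above)
  -> return 18
  t(depth=2) -> return 18  (same call as traced above)
-> return 38

Final answer: 38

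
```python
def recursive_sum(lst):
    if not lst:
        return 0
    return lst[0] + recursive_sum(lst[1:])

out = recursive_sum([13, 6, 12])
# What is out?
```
Call trace:
recursive_sum(lst=[13, 6, 12])
  recursive_sum(lst=[6, 12])
    recursive_sum(lst=[12])
      recursive_sum(lst=[])
      -> return 0
    -> return 12
  -> return 18
-> return 31

Final answer: 31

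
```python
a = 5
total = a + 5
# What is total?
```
Trace:
  a=5
  a=5, total=10

Final answer: 10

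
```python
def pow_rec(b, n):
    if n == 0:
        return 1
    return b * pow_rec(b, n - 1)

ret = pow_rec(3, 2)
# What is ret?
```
Call trace:
pow_rec(b=3, n=2)
  pow_rec(b=3, n=1)
    pow_rec(b=3, n=0)
    -> return 1
  -> return 3
-> return 9

Final answer: 9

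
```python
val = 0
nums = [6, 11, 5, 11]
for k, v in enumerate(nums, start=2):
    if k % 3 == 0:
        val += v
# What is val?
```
Trace:
  val=0
  val=0, k=2, v=6
  val=11, k=3, v=11
  val=11, k=4, v=5
  val=11, k=5, v=11

Final answer: 11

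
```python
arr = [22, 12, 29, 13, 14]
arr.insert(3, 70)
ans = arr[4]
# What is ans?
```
Trace:
  arr=[22, 12, 29, 13, 14]
  arr=[22, 12, 29, 70, 13, 14]
  arr=[22, 12, 29, 70, 13, 14], ans=13

Final answer: 13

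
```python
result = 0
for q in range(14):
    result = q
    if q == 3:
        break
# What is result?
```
Trace:
  result=0
  result=0, q=0
  result=1, q=1
  result=2, q=2
  result=3, q=3

Final answer: 3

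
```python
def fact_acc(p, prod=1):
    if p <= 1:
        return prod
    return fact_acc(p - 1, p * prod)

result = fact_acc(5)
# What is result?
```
Call trace:
fact_acc(p=5, prod=1)
  fact_acc(p=4, prod=5)
    fact_acc(p=3, prod=20)
      fact_acc(p=2, prod=60)
        fact_acc(p=1, prod=120)
        -> return 120
      -> return 120
    -> return 120
  -> return 120
-> return 120

Final answer: 120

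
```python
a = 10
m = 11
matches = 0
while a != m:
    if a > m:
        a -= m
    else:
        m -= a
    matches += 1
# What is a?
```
Trace:
  a=10
  a=10, m=11
  a=10, m=11, matches=0
  a=10, m=1, matches=1
  a=9, m=1, matches=2
  a=8, m=1, matches=3
  a=7, m=1, matches=4
  a=6, m=1, matches=5
  a=5, m=1, matches=6
  a=4, m=1, matches=7
  a=3, m=1, matches=8
  a=2, m=1, matches=9
  a=1, m=1, matches=10

Final answer: 1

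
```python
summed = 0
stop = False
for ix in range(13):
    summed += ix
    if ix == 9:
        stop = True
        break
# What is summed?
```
Trace:
  summed=0
  summed=0, stop=False
  summed=0, stop=False, ix=0
  summed=1, stop=False, ix=1
  summed=3, stop=False, ix=2
  summed=6, stop=False, ix=3
  summed=10, stop=False, ix=4
  summed=15, stop=False, ix=5
  summed=21, stop=False, ix=6
  summed=28, stop=False, ix=7
  summed=36, stop=False, ix=8
  summed=45, stop=True, ix=9

Final answer: 45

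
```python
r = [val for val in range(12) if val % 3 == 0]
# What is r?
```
Trace:
  val=0
  val=1
  val=2
  val=3
  val=4
  val=5
  val=6
  val=7
  val=8
  val=9
  val=10
  val=11
  r=[0, 3, 6, 9]

Final answer: [0, 3, 6, 9]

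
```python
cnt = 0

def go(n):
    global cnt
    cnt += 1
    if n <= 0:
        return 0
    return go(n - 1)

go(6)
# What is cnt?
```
Call trace:
go(n=6)
  go(n=5)
    go(n=4)
      go(n=3)
        go(n=2)
          go(n=1)
            go(n=0)
            -> return 0
          -> return 0
        -> return 0
      -> return 0
    -> return 0
  -> return 0
-> return 0

cnt is incremented once per call. go is entered once for each n = 6, 5, 4, 3, 2, 1, 0 (the n <= 0 call returns without recursing), i.e. 6 + 1 calls.
cnt = 7

Final answer: 7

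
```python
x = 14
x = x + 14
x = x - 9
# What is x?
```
Trace:
  x=14
  x=28
  x=19

Final answer: 19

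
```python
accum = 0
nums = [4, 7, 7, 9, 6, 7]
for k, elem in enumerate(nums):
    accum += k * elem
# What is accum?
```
Trace:
  accum=0
  accum=0, k=0, elem=4
  accum=7, k=1, elem=7
  accum=21, k=2, elem=7
  accum=48, k=3, elem=9
  accum=72, k=4, elem=6
  accum=107, k=5, elem=7

Final answer: 107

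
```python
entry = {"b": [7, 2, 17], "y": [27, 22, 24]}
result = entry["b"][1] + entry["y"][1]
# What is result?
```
Trace:
  entry={'b': [7, 2, 17], 'y': [27, 22, 24]}
  entry={'b': [7, 2, 17], 'y': [27, 22, 24]}, result=24

Final answer: 24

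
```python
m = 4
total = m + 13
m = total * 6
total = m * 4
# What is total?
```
Trace:
  m=4
  m=4, total=17
  m=102, total=17
  m=102, total=408

Final answer: 408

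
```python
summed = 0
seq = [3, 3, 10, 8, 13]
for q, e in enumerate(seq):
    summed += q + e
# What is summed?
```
Trace:
  summed=0
  summed=3, q=0, e=3
  summed=7, q=1, e=3
  summed=19, q=2, e=10
  summed=30, q=3, e=8
  summed=47, q=4, e=13

Final answer: 47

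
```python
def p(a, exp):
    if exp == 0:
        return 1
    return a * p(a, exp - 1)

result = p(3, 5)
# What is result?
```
Call trace:
p(a=3, exp=5)
  p(a=3, exp=4)
    p(a=3, exp=3)
      p(a=3, exp=2)
        p(a=3, exp=1)
          p(a=3, exp=0)
          -> return 1
        -> return 3
      -> return 9
    -> return 27
  -> return 81
-> return 243

Final answer: 243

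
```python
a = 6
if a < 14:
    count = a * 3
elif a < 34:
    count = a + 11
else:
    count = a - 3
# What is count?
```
Trace:
  a=6
  a=6, count=18

Final answer: 18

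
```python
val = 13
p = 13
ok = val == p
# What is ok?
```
Trace:
  val=13
  val=13, p=13
  val=13, p=13, ok=True

Final answer: True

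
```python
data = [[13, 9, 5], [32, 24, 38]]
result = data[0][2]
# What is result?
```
Trace:
  data=[[13, 9, 5], [32, 24, 38]]
  data=[[13, 9, 5], [32, 24, 38]], result=5

Final answer: 5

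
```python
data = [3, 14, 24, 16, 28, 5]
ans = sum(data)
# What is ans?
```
Trace:
  data=[3, 14, 24, 16, 28, 5]
  data=[3, 14, 24, 16, 28, 5], ans=90

Final answer: 90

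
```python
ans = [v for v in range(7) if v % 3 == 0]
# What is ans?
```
Trace:
  v=0
  v=1
  v=2
  v=3
  v=4
  v=5
  v=6
  ans=[0, 3, 6]

Final answer: [0, 3, 6]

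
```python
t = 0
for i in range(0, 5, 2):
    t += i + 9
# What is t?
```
Trace:
  t=0
  t=9, i=0
  t=20, i=2
  t=33, i=4

Final answer: 33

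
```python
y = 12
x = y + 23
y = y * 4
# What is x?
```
Trace:
  y=12
  y=12, x=35
  y=48, x=35

Final answer: 35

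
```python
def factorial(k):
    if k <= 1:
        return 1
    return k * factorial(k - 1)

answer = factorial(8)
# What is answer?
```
Call trace:
factorial(k=8)
  factorial(k=7)
    factorial(k=6)
      factorial(k=5)
        factorial(k=4)
          factorial(k=3)
            factorial(k=2)
              factorial(k=1)
              -> return 1
            -> return 2
          -> return 6
        -> return 24
      -> return 120
    -> return 720
  -> return 5040
-> return 40320

Final answer: 40320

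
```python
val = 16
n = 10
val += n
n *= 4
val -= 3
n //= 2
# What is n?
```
Trace:
  val=16
  val=16, n=10
  val=26, n=10
  val=26, n=40
  val=23, n=40
  val=23, n=20

Final answer: 20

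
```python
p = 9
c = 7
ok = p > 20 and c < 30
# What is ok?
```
Trace:
  p=9
  p=9, c=7
  p=9, c=7, ok=False

Final answer: False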